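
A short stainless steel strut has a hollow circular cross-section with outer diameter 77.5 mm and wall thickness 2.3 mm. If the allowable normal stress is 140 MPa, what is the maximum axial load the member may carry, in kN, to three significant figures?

76.1 kN

A = 543.4 mm².
P_max = σ_allow · A = 140 · 543.4 = 76070 N = 76.07 kN.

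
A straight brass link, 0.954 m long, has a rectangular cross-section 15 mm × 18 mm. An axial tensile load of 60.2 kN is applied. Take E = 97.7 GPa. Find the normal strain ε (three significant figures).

A = 270 mm².
σ = N/A = 223 MPa; ε = σ/E = 223/97700 = 2.282e-03.

0.00228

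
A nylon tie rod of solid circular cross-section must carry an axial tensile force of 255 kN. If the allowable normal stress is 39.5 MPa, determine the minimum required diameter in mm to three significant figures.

90.7 mm

Required area A ≥ P/σ_allow = 255000/39.5 = 6456 mm².
For a solid circular section, d ≥ √(4A/π) = 90.66 mm.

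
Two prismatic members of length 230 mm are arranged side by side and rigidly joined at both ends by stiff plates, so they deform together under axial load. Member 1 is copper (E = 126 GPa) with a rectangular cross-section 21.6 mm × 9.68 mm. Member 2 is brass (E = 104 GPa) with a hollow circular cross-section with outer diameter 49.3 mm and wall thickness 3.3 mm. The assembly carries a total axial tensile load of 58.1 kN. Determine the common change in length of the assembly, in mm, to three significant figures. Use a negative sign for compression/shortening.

0.176 mm

A_1 = 209.1 mm².
A_2 = 476.9 mm².
Equal strain + equilibrium ⇒ each member carries load in proportion to AE: A₁E₁ = 26350000 N, A₂E₂ = 49600000 N, ΣAE = 75940000 N.
δ = PL/ΣAE = 58100·230/75940000 = 0.176 mm.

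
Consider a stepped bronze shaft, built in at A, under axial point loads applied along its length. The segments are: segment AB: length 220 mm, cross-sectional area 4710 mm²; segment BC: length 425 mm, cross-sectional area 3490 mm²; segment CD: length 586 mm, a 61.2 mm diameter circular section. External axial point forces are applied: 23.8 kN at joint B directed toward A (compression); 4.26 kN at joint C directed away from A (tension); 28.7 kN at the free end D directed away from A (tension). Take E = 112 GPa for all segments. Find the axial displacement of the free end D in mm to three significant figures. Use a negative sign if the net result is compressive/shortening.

Internal axial forces (sectioning from the free end, tension +): N_CD = 28.7 kN, N_BC = 32.96 kN, N_AB = 9.16 kN.
A_CD = 2942 mm².
δ_AB = 9160·220/(4710·112000) = 0.00382 mm
δ_BC = 32960·425/(3490·112000) = 0.03584 mm
δ_CD = 28700·586/(2942·112000) = 0.05105 mm
δ = Σδ_i = 0.0907 mm.

0.0907 mm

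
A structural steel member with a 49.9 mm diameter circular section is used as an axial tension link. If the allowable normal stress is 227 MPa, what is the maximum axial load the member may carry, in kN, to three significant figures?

444 kN

A = 1956 mm².
P_max = σ_allow · A = 227 · 1956 = 443900 N = 443.9 kN.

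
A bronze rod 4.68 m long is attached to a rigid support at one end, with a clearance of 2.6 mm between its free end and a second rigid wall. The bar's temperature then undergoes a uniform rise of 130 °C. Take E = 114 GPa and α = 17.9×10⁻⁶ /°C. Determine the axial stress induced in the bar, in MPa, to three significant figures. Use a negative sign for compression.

-202 MPa

Free thermal expansion αLΔT = 17.9e-6 · 4680 · 130 = 10.89 mm.
The walls engage after the gap closes; constrained expansion = 10.89 − 2.6 = 8.29 mm.
The walls impose strain ε = −(8.29)/4680 = -1.7714e-03; σ = Eε = 114000 · -1.7714e-03 = -201.9 MPa.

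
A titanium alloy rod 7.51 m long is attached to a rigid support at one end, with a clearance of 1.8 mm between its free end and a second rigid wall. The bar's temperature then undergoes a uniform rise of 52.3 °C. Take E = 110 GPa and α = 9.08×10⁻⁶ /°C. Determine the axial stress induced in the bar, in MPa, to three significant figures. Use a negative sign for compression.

Free thermal expansion αLΔT = 9.08e-6 · 7510 · 52.3 = 3.566 mm.
The walls engage after the gap closes; constrained expansion = 3.566 − 1.8 = 1.766 mm.
The walls impose strain ε = −(1.766)/7510 = -2.3520e-04; σ = Eε = 110000 · -2.3520e-04 = -25.87 MPa.

-25.9 MPa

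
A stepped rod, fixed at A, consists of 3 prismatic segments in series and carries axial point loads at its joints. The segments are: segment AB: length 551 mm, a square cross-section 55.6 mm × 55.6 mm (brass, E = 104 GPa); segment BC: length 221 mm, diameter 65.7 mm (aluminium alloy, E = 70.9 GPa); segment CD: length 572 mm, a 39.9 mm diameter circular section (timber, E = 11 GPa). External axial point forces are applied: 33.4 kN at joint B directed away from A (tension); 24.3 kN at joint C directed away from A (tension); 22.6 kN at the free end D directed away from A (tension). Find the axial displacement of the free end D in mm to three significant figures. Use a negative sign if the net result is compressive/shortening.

1.12 mm

Internal axial forces (sectioning from the free end, tension +): N_CD = 22.6 kN, N_BC = 46.9 kN, N_AB = 80.3 kN.
A_AB = 3091 mm².
A_BC = 3390 mm².
A_CD = 1250 mm².
δ_AB = 80300·551/(3091·104000) = 0.1376 mm
δ_BC = 46900·221/(3390·70900) = 0.04312 mm
δ_CD = 22600·572/(1250·11000) = 0.9399 mm
δ = Σδ_i = 1.121 mm.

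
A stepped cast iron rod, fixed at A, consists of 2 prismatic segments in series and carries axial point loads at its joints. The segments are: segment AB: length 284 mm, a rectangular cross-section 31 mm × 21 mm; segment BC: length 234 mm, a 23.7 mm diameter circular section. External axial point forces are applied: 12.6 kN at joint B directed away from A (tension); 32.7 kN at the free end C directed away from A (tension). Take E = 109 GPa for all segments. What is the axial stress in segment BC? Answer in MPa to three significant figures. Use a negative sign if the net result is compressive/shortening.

74.1 MPa

Internal axial forces (sectioning from the free end, tension +): N_BC = 32.7 kN, N_AB = 45.3 kN.
A_BC = 441.2 mm².
σ_BC = N_BC/A_BC = 32700/441.2 = 74.12 MPa.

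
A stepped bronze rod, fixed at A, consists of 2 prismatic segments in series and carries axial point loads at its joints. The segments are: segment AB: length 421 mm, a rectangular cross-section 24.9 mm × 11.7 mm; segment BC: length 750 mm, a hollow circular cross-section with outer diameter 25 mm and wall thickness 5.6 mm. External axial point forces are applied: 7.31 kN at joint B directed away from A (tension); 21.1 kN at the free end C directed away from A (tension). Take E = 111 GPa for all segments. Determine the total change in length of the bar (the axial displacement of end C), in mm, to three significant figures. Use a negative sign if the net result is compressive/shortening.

0.788 mm

Internal axial forces (sectioning from the free end, tension +): N_BC = 21.1 kN, N_AB = 28.41 kN.
A_AB = 291.3 mm².
A_BC = 341.3 mm².
δ_AB = 28410·421/(291.3·111000) = 0.3699 mm
δ_BC = 21100·750/(341.3·111000) = 0.4177 mm
δ = Σδ_i = 0.7876 mm.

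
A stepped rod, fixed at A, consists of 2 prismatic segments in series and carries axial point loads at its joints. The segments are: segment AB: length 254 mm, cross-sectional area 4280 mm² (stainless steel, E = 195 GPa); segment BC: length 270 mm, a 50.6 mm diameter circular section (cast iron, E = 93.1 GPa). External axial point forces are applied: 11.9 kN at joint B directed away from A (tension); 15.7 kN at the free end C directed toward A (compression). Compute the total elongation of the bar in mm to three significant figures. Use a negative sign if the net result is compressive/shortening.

-0.0238 mm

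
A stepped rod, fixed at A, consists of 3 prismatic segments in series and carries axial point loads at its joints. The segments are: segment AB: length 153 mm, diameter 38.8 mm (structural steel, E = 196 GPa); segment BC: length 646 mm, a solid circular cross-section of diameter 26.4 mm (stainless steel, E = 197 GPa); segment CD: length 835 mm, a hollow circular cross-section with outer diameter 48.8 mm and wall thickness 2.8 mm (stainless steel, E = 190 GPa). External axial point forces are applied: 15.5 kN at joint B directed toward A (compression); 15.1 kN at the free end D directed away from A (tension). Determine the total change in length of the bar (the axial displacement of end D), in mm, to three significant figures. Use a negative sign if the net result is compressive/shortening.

Internal axial forces (sectioning from the free end, tension +): N_CD = 15.1 kN, N_BC = 15.1 kN, N_AB = -0.4 kN.
A_AB = 1182 mm².
A_BC = 547.4 mm².
A_CD = 404.6 mm².
δ_AB = -400·153/(1182·196000) = -0.0002641 mm
δ_BC = 15100·646/(547.4·197000) = 0.09046 mm
δ_CD = 15100·835/(404.6·190000) = 0.164 mm
δ = Σδ_i = 0.2542 mm.

0.254 mm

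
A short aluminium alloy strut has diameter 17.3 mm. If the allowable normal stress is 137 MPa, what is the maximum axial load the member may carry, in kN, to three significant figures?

32.2 kN

A = 235.1 mm².
P_max = σ_allow · A = 137 · 235.1 = 32200 N = 32.2 kN.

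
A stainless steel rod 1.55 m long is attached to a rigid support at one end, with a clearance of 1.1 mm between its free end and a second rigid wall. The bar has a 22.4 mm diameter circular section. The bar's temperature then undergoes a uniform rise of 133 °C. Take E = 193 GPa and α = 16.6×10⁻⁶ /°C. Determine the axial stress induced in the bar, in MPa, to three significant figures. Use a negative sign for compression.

-289 MPa

Free thermal expansion αLΔT = 16.6e-6 · 1550 · 133 = 3.422 mm.
The walls engage after the gap closes; constrained expansion = 3.422 − 1.1 = 2.322 mm.
The walls impose strain ε = −(2.322)/1550 = -1.4981e-03; σ = Eε = 193000 · -1.4981e-03 = -289.1 MPa.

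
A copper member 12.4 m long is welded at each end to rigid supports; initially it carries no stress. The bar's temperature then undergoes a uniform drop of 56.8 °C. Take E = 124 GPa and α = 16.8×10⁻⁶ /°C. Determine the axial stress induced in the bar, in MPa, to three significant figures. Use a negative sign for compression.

118 MPa

Free thermal expansion αLΔT = 16.8e-6 · 12400 · -56.8 = -11.83 mm.
The walls impose strain ε = −(-11.83)/12400 = 9.5424e-04; σ = Eε = 124000 · 9.5424e-04 = 118.3 MPa.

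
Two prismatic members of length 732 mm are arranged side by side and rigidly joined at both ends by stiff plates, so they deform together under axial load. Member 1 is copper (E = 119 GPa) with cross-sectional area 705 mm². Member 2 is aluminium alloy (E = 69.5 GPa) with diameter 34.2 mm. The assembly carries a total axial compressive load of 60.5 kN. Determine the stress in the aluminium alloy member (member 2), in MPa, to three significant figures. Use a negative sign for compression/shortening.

-28.5 MPa

A_2 = 918.6 mm².
Equal strain + equilibrium ⇒ each member carries load in proportion to AE: A₁E₁ = 83900000 N, A₂E₂ = 63850000 N, ΣAE = 147700000 N.
σ₂ = P·E₂/ΣAE = -60500·69500/147700000 = -28.46 MPa.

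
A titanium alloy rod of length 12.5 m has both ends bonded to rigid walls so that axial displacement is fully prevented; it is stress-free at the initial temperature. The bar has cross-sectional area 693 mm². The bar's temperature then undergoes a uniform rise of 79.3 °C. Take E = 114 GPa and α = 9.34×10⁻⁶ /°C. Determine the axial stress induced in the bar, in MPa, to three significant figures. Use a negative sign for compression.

Free thermal expansion αLΔT = 9.34e-6 · 12500 · 79.3 = 9.258 mm.
The walls impose strain ε = −(9.258)/12500 = -7.4066e-04; σ = Eε = 114000 · -7.4066e-04 = -84.44 MPa.

-84.4 MPa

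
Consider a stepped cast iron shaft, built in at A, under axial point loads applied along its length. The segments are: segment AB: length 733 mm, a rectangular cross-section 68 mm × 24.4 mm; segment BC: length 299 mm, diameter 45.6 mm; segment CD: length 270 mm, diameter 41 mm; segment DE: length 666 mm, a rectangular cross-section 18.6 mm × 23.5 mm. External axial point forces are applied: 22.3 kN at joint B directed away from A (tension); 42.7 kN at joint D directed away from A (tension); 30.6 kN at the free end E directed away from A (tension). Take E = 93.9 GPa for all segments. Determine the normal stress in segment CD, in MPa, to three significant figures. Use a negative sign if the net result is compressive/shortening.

Internal axial forces (sectioning from the free end, tension +): N_DE = 30.6 kN, N_CD = 73.3 kN, N_BC = 73.3 kN, N_AB = 95.6 kN.
A_CD = 1320 mm².
σ_CD = N_CD/A_CD = 73300/1320 = 55.52 MPa.

55.5 MPa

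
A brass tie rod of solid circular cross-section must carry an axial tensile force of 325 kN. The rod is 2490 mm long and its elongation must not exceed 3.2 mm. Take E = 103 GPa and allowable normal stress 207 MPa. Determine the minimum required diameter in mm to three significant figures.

Required area A ≥ P/σ_allow = 325000/207 = 1570 mm².
For a solid circular section, d ≥ √(4A/π) = 44.71 mm.
Elongation limit: A ≥ PL/(Eδ_allow) = 325000·2490/(103000·3.2) = 2455 mm² ⇒ d ≥ 55.91 mm.
The elongation limit governs.

55.9 mm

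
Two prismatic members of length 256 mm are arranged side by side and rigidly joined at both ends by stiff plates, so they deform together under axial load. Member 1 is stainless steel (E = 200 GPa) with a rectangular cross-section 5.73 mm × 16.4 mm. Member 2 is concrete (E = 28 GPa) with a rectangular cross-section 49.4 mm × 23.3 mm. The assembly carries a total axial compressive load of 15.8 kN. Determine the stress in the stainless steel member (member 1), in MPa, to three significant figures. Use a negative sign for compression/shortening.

-61.9 MPa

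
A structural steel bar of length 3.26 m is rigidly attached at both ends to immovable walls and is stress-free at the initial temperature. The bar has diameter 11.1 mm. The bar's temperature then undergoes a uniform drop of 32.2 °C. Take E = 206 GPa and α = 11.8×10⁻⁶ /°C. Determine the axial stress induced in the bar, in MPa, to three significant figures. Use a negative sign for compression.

Free thermal expansion αLΔT = 11.8e-6 · 3260 · -32.2 = -1.239 mm.
The walls impose strain ε = −(-1.239)/3260 = 3.7996e-04; σ = Eε = 206000 · 3.7996e-04 = 78.27 MPa.

78.3 MPa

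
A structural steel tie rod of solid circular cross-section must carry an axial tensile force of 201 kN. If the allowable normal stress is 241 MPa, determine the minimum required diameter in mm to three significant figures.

32.6 mm

Required area A ≥ P/σ_allow = 201000/241 = 834 mm².
For a solid circular section, d ≥ √(4A/π) = 32.59 mm.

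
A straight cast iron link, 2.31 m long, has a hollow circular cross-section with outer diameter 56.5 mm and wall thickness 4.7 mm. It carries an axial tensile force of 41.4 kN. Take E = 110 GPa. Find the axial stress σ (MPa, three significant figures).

54.1 MPa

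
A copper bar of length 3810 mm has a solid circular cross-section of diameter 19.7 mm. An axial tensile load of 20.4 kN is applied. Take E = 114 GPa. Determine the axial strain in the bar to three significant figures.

A = 304.8 mm².
σ = N/A = 66.93 MPa; ε = σ/E = 66.93/114000 = 5.871e-04.

5.87e-04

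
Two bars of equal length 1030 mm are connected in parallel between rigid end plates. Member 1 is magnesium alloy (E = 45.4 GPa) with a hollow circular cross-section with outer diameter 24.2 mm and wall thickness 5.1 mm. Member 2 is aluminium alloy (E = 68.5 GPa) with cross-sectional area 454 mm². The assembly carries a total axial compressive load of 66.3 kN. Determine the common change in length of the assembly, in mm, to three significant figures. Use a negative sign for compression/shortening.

-1.52 mm

A_1 = 306 mm².
Equal strain + equilibrium ⇒ each member carries load in proportion to AE: A₁E₁ = 13890000 N, A₂E₂ = 31100000 N, ΣAE = 44990000 N.
δ = PL/ΣAE = -66300·1030/44990000 = -1.518 mm.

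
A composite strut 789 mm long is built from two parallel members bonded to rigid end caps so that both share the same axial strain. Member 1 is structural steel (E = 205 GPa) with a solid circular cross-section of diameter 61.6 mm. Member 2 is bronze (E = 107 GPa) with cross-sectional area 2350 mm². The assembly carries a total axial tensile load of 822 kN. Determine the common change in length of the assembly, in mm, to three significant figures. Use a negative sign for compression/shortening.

0.752 mm

A_1 = 2980 mm².
Equal strain + equilibrium ⇒ each member carries load in proportion to AE: A₁E₁ = 610900000 N, A₂E₂ = 251400000 N, ΣAE = 862400000 N.
δ = PL/ΣAE = 822000·789/862400000 = 0.752 mm.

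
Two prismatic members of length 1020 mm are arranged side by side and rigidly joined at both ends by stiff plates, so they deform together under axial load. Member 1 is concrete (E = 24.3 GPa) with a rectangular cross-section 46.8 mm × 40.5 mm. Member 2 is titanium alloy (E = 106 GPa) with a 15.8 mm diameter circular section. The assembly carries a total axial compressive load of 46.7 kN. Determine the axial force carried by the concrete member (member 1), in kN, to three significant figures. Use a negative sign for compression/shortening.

-32.2 kN

A_1 = 1895 mm².
A_2 = 196.1 mm².
Equal strain + equilibrium ⇒ each member carries load in proportion to AE: A₁E₁ = 46060000 N, A₂E₂ = 20780000 N, ΣAE = 66840000 N.
F₁ = P·A₁E₁/ΣAE = -46700·46060000/66840000 = -32180 N.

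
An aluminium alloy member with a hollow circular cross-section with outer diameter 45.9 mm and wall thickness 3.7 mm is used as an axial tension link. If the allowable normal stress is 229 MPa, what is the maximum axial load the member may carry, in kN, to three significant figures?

A = 490.5 mm².
P_max = σ_allow · A = 229 · 490.5 = 112300 N = 112.3 kN.

112 kN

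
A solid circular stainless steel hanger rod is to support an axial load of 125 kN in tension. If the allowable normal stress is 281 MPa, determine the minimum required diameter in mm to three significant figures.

Required area A ≥ P/σ_allow = 125000/281 = 444.8 mm².
For a solid circular section, d ≥ √(4A/π) = 23.8 mm.

23.8 mm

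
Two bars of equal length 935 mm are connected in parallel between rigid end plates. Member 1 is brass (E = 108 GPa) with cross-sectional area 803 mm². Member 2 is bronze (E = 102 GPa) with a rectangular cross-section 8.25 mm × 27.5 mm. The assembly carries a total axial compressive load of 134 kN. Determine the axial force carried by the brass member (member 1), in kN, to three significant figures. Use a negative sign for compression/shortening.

A_2 = 226.9 mm².
Equal strain + equilibrium ⇒ each member carries load in proportion to AE: A₁E₁ = 86720000 N, A₂E₂ = 23140000 N, ΣAE = 109900000 N.
F₁ = P·A₁E₁/ΣAE = -134000·86720000/109900000 = -105800 N.

-106 kN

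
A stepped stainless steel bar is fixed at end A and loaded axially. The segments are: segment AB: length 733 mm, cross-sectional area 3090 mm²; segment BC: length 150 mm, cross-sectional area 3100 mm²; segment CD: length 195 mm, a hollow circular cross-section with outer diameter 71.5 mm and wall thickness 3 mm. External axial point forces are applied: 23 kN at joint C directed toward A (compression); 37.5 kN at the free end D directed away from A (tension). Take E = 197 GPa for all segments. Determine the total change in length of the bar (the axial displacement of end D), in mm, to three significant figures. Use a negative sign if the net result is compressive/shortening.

0.0785 mm

Internal axial forces (sectioning from the free end, tension +): N_CD = 37.5 kN, N_BC = 14.5 kN, N_AB = 14.5 kN.
A_CD = 645.6 mm².
δ_AB = 14500·733/(3090·197000) = 0.01746 mm
δ_BC = 14500·150/(3100·197000) = 0.003561 mm
δ_CD = 37500·195/(645.6·197000) = 0.0575 mm
δ = Σδ_i = 0.07852 mm.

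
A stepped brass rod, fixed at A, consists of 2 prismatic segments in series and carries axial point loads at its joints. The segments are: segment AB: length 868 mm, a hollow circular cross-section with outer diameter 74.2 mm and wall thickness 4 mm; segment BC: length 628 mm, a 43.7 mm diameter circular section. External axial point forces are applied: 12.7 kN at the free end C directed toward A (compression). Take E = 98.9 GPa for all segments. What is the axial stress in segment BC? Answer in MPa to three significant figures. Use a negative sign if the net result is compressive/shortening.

-8.47 MPa

Internal axial forces (sectioning from the free end, tension +): N_BC = -12.7 kN, N_AB = -12.7 kN.
A_BC = 1500 mm².
σ_BC = N_BC/A_BC = -12700/1500 = -8.467 MPa.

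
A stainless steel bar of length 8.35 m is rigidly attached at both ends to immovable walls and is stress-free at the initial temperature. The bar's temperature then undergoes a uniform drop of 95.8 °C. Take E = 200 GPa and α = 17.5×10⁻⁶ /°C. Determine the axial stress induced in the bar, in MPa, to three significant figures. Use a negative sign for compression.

335 MPa

Free thermal expansion αLΔT = 17.5e-6 · 8350 · -95.8 = -14 mm.
The walls impose strain ε = −(-14)/8350 = 1.6765e-03; σ = Eε = 200000 · 1.6765e-03 = 335.3 MPa.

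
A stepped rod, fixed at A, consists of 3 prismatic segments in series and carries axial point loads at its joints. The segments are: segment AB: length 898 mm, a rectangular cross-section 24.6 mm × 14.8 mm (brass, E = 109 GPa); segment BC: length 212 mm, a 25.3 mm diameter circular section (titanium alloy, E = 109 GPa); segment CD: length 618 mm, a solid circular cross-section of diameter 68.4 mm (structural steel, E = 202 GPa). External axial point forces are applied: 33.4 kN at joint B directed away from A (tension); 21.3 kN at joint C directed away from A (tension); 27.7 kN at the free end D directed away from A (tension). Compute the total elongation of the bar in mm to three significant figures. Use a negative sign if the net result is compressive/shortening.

2.08 mm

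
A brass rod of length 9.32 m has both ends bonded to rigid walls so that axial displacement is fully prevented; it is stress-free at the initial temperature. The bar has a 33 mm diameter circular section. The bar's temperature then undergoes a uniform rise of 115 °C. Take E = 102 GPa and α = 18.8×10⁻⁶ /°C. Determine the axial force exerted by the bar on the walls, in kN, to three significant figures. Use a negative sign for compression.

-189 kN

Free thermal expansion αLΔT = 18.8e-6 · 9320 · 115 = 20.15 mm.
The walls impose strain ε = −(20.15)/9320 = -2.1620e-03; σ = Eε = 102000 · -2.1620e-03 = -220.5 MPa.
Wall reaction R = σ·A = -220.5·855.3 = -188600 N = -188.6 kN.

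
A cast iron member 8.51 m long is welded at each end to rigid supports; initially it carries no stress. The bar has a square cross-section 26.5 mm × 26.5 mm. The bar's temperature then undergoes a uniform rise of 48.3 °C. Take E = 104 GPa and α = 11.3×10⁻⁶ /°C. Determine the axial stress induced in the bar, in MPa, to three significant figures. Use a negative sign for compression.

-56.8 MPa

Free thermal expansion αLΔT = 11.3e-6 · 8510 · 48.3 = 4.645 mm.
The walls impose strain ε = −(4.645)/8510 = -5.4579e-04; σ = Eε = 104000 · -5.4579e-04 = -56.76 MPa.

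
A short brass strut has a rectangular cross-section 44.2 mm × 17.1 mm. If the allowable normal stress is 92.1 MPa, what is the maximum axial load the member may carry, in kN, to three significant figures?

69.6 kN

A = 755.8 mm².
P_max = σ_allow · A = 92.1 · 755.8 = 69610 N = 69.61 kN.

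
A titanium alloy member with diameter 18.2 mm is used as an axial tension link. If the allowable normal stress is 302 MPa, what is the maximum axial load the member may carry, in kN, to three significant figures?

78.6 kN

A = 260.2 mm².
P_max = σ_allow · A = 302 · 260.2 = 78570 N = 78.57 kN.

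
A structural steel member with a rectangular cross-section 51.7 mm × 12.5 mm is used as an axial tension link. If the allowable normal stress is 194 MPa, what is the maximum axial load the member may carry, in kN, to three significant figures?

125 kN

A = 646.2 mm².
P_max = σ_allow · A = 194 · 646.2 = 125400 N = 125.4 kN.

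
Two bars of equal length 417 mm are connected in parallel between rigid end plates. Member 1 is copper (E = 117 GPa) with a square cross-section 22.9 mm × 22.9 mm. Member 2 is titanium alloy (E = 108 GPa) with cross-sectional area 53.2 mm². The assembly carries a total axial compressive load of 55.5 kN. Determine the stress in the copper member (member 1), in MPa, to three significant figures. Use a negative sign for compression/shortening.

A_1 = 524.4 mm².
Equal strain + equilibrium ⇒ each member carries load in proportion to AE: A₁E₁ = 61360000 N, A₂E₂ = 5746000 N, ΣAE = 67100000 N.
σ₁ = P·E₁/ΣAE = -55500·117000/67100000 = -96.77 MPa.

-96.8 MPa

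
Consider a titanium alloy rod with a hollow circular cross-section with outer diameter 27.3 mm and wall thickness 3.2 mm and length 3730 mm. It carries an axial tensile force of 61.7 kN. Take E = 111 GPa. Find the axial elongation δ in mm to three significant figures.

A = 242.3 mm².
δ_mech = NL/(AE) = 61700·3730/(242.3·111000) = 8.558 mm.

8.56 mm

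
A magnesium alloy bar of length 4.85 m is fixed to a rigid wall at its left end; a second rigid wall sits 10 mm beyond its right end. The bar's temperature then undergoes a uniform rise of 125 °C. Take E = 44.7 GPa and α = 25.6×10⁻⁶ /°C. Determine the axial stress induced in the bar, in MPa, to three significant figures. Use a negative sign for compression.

Free thermal expansion αLΔT = 25.6e-6 · 4850 · 125 = 15.52 mm.
The walls engage after the gap closes; constrained expansion = 15.52 − 10 = 5.52 mm.
The walls impose strain ε = −(5.52)/4850 = -1.1381e-03; σ = Eε = 44700 · -1.1381e-03 = -50.88 MPa.

-50.9 MPa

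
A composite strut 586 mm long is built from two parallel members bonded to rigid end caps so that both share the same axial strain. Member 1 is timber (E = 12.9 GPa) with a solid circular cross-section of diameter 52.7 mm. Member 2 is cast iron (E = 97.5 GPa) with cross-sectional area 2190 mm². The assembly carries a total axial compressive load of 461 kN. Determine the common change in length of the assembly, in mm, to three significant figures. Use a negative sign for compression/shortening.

A_1 = 2181 mm².
Equal strain + equilibrium ⇒ each member carries load in proportion to AE: A₁E₁ = 28140000 N, A₂E₂ = 213500000 N, ΣAE = 241700000 N.
δ = PL/ΣAE = -461000·586/241700000 = -1.118 mm.

-1.12 mm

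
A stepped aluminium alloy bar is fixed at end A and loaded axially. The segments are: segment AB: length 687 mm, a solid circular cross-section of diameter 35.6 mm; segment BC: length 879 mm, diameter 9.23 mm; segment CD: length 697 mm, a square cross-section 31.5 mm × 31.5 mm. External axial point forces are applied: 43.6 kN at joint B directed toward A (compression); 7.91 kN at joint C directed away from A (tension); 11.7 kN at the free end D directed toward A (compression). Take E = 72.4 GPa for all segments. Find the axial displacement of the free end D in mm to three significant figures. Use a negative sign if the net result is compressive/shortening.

-1.25 mm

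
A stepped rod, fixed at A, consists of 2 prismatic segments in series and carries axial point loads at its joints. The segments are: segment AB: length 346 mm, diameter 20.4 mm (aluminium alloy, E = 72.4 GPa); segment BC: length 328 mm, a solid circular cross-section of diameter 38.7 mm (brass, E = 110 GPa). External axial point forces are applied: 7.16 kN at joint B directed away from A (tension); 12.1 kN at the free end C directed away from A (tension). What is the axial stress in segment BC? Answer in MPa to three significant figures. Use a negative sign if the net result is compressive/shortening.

Internal axial forces (sectioning from the free end, tension +): N_BC = 12.1 kN, N_AB = 19.26 kN.
A_BC = 1176 mm².
σ_BC = N_BC/A_BC = 12100/1176 = 10.29 MPa.

10.3 MPa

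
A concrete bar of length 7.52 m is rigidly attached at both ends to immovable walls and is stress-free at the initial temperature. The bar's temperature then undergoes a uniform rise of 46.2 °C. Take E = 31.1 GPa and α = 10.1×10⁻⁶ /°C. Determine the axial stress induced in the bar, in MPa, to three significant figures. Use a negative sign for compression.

-14.5 MPa

Free thermal expansion αLΔT = 10.1e-6 · 7520 · 46.2 = 3.509 mm.
The walls impose strain ε = −(3.509)/7520 = -4.6662e-04; σ = Eε = 31100 · -4.6662e-04 = -14.51 MPa.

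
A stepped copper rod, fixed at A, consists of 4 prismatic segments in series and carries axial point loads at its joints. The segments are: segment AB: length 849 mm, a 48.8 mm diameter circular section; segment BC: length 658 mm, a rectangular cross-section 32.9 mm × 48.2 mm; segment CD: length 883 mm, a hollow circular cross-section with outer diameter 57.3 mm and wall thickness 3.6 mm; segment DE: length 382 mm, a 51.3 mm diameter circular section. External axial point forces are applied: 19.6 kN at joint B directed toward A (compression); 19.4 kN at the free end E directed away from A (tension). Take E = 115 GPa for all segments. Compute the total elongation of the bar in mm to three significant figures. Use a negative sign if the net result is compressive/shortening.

Internal axial forces (sectioning from the free end, tension +): N_DE = 19.4 kN, N_CD = 19.4 kN, N_BC = 19.4 kN, N_AB = -0.2 kN.
A_AB = 1870 mm².
A_BC = 1586 mm².
A_CD = 607.3 mm².
A_DE = 2067 mm².
δ_AB = -200·849/(1870·115000) = -0.0007894 mm
δ_BC = 19400·658/(1586·115000) = 0.07 mm
δ_CD = 19400·883/(607.3·115000) = 0.2453 mm
δ_DE = 19400·382/(2067·115000) = 0.03118 mm
δ = Σδ_i = 0.3457 mm.

0.346 mm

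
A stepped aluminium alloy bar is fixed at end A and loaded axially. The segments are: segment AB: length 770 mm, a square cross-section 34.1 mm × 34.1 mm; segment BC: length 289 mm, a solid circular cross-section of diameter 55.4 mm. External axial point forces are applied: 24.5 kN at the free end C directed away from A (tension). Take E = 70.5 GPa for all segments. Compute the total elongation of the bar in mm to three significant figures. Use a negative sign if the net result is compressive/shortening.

Internal axial forces (sectioning from the free end, tension +): N_BC = 24.5 kN, N_AB = 24.5 kN.
A_AB = 1163 mm².
A_BC = 2411 mm².
δ_AB = 24500·770/(1163·70500) = 0.2301 mm
δ_BC = 24500·289/(2411·70500) = 0.04166 mm
δ = Σδ_i = 0.2718 mm.

0.272 mm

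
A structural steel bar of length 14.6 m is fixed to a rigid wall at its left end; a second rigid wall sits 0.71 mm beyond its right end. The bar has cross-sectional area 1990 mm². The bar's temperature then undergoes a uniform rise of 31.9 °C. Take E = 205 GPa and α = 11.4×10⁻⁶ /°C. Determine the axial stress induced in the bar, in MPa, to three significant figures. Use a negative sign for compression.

-64.6 MPa

Free thermal expansion αLΔT = 11.4e-6 · 14600 · 31.9 = 5.309 mm.
The walls engage after the gap closes; constrained expansion = 5.309 − 0.71 = 4.599 mm.
The walls impose strain ε = −(4.599)/14600 = -3.1503e-04; σ = Eε = 205000 · -3.1503e-04 = -64.58 MPa.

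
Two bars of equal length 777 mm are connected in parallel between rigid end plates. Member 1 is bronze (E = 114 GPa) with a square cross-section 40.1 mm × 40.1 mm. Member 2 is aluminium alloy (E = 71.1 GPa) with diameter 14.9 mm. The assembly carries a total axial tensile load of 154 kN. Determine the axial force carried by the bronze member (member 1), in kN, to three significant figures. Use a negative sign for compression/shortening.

144 kN

A_1 = 1608 mm².
A_2 = 174.4 mm².
Equal strain + equilibrium ⇒ each member carries load in proportion to AE: A₁E₁ = 183300000 N, A₂E₂ = 12400000 N, ΣAE = 195700000 N.
F₁ = P·A₁E₁/ΣAE = 154000·183300000/195700000 = 144200 N.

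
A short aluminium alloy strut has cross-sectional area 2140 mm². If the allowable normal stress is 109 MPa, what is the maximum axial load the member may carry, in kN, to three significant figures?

233 kN

P_max = σ_allow · A = 109 · 2140 = 233300 N = 233.3 kN.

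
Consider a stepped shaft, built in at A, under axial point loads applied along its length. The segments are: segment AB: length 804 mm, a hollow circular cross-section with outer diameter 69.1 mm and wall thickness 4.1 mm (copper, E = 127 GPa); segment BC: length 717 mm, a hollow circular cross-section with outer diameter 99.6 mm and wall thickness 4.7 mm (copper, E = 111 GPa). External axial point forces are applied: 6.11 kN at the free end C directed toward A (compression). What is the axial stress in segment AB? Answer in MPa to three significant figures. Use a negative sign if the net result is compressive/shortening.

-7.30 MPa

Internal axial forces (sectioning from the free end, tension +): N_BC = -6.11 kN, N_AB = -6.11 kN.
A_AB = 837.2 mm².
σ_AB = N_AB/A_AB = -6110/837.2 = -7.298 MPa.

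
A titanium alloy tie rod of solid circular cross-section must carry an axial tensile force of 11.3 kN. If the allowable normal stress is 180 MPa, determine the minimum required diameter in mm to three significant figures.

8.94 mm

Required area A ≥ P/σ_allow = 11300/180 = 62.78 mm².
For a solid circular section, d ≥ √(4A/π) = 8.94 mm.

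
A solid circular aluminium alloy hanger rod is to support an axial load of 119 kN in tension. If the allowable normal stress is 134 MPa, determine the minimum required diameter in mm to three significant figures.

33.6 mm

Required area A ≥ P/σ_allow = 119000/134 = 888.1 mm².
For a solid circular section, d ≥ √(4A/π) = 33.63 mm.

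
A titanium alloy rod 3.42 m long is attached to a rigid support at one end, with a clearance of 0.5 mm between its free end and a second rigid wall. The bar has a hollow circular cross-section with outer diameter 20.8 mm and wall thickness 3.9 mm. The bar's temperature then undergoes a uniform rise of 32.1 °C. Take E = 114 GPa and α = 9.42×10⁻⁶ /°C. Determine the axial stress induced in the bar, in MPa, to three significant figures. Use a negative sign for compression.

-17.8 MPa

Free thermal expansion αLΔT = 9.42e-6 · 3420 · 32.1 = 1.034 mm.
The walls engage after the gap closes; constrained expansion = 1.034 − 0.5 = 0.5341 mm.
The walls impose strain ε = −(0.5341)/3420 = -1.5618e-04; σ = Eε = 114000 · -1.5618e-04 = -17.8 MPa.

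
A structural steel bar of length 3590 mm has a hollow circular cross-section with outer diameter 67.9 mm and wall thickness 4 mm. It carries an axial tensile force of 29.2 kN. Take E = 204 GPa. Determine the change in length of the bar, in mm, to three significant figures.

A = 803 mm².
δ_mech = NL/(AE) = 29200·3590/(803·204000) = 0.6399 mm.

0.640 mm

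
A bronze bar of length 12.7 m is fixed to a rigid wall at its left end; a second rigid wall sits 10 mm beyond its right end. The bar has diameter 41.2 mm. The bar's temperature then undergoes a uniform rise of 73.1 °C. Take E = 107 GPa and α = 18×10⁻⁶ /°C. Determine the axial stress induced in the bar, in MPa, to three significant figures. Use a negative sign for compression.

-56.5 MPa

Free thermal expansion αLΔT = 18e-6 · 12700 · 73.1 = 16.71 mm.
The walls engage after the gap closes; constrained expansion = 16.71 − 10 = 6.711 mm.
The walls impose strain ε = −(6.711)/12700 = -5.2840e-04; σ = Eε = 107000 · -5.2840e-04 = -56.54 MPa.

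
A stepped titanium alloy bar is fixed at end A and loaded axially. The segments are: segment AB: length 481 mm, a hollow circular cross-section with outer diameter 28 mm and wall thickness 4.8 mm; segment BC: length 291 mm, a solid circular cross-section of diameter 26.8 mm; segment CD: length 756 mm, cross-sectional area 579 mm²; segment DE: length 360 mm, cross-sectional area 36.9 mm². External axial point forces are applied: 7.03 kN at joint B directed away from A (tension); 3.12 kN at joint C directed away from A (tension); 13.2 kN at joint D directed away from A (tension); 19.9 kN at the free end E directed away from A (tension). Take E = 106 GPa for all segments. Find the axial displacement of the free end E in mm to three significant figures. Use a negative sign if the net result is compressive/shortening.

Internal axial forces (sectioning from the free end, tension +): N_DE = 19.9 kN, N_CD = 33.1 kN, N_BC = 36.22 kN, N_AB = 43.25 kN.
A_AB = 349.8 mm².
A_BC = 564.1 mm².
δ_AB = 43250·481/(349.8·106000) = 0.561 mm
δ_BC = 36220·291/(564.1·106000) = 0.1763 mm
δ_CD = 33100·756/(579·106000) = 0.4077 mm
δ_DE = 19900·360/(36.9·106000) = 1.832 mm
δ = Σδ_i = 2.977 mm.

2.98 mm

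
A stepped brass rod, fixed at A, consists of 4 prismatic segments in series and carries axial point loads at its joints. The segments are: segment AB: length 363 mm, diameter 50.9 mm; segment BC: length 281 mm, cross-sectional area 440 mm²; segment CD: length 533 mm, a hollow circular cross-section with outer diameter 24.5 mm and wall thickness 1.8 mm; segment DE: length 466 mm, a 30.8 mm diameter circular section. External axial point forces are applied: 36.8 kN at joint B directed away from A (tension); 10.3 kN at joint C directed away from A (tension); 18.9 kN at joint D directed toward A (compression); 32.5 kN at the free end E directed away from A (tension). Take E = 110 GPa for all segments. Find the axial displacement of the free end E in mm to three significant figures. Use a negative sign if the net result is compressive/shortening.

Internal axial forces (sectioning from the free end, tension +): N_DE = 32.5 kN, N_CD = 13.6 kN, N_BC = 23.9 kN, N_AB = 60.7 kN.
A_AB = 2035 mm².
A_CD = 128.4 mm².
A_DE = 745.1 mm².
δ_AB = 60700·363/(2035·110000) = 0.09844 mm
δ_BC = 23900·281/(440·110000) = 0.1388 mm
δ_CD = 13600·533/(128.4·110000) = 0.5134 mm
δ_DE = 32500·466/(745.1·110000) = 0.1848 mm
δ = Σδ_i = 0.9354 mm.

0.935 mm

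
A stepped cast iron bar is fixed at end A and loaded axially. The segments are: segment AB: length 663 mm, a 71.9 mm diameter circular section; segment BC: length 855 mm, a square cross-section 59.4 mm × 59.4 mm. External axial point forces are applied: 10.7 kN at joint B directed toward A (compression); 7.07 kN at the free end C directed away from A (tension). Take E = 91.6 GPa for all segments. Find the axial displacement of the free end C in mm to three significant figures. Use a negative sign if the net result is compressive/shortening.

Internal axial forces (sectioning from the free end, tension +): N_BC = 7.07 kN, N_AB = -3.63 kN.
A_AB = 4060 mm².
A_BC = 3528 mm².
δ_AB = -3630·663/(4060·91600) = -0.006471 mm
δ_BC = 7070·855/(3528·91600) = 0.0187 mm
δ = Σδ_i = 0.01223 mm.

0.0122 mm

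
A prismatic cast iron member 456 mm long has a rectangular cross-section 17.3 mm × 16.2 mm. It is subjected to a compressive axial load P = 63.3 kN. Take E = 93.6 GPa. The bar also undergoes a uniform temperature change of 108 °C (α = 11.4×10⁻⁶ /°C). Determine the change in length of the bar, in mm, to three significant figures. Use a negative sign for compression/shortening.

-0.539 mm

A = 280.3 mm².
δ_mech = NL/(AE) = -63300·456/(280.3·93600) = -1.1 mm.
δ_thermal = αLΔT = 11.4e-6·456·108 = 0.5614 mm.
δ = δ_mech + δ_thermal = -0.5389 mm.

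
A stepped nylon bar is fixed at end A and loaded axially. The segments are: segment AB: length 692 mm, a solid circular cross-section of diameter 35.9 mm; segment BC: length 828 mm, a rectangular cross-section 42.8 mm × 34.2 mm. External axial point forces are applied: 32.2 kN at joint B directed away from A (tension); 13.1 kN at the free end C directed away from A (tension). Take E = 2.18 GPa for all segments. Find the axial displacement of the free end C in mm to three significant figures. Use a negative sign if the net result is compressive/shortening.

17.6 mm

Internal axial forces (sectioning from the free end, tension +): N_BC = 13.1 kN, N_AB = 45.3 kN.
A_AB = 1012 mm².
A_BC = 1464 mm².
δ_AB = 45300·692/(1012·2180) = 14.21 mm
δ_BC = 13100·828/(1464·2180) = 3.399 mm
δ = Σδ_i = 17.61 mm.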